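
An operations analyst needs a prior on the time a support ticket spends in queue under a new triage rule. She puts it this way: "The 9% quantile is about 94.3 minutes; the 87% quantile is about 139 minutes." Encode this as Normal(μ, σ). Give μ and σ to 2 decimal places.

For Normal(μ,σ), the p-quantile is μ + z_p·σ. Here z_{0.09} = -1.341, z_{0.87} = 1.126.
So 94.3 = μ − 1.341σ and 139 = μ + 1.126σ.
Subtracting: σ = (139 − 94.3)/(1.126 − (-1.341)) = 18.12.
Then μ = 94.3 − (-1.341)·18.12 = 118.59.

μ = 118.59, σ = 18.12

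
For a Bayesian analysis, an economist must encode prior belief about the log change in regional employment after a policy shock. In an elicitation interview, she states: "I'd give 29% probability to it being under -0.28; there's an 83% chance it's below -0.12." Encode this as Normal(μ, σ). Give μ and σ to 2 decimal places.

μ = -0.22, σ = 0.11

The p-quantile of Normal(μ,σ) is μ + z_p·σ, with z_{0.29} = -0.5534 and z_{0.83} = 0.9542.
Eliminate σ: μ = (z₂·x₁ − z₁·x₂)/(z₂ − z₁) = (0.9542·-0.28 − (-0.5534)·-0.12)/1.508 = -0.22.
Then σ = (x₂ − x₁)/(z₂ − z₁) = (-0.12 − -0.28)/1.508 = 0.11.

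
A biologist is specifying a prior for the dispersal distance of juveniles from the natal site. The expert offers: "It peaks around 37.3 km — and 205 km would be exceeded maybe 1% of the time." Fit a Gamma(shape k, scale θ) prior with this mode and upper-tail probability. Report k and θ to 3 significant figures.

k ≈ 2.31, θ ≈ 28.4

Gamma(k,θ) with k>1 has mode (k−1)θ, so θ = 37.3/(k−1).
Need P(X < 205) = 0.99 with θ tied to k this way. Start at k = 2, θ = 37.3: P(X<205) ≈ 0.973.
Too low — raise k to concentrate. Iterating converges to k ≈ 2.31.
Then θ = 37.3/(2.31−1) ≈ 28.4.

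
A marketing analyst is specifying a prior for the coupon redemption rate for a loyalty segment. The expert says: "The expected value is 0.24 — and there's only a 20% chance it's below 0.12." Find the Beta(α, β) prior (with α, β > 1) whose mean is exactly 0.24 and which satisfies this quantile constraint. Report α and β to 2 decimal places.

With mean 0.24 fixed, write α = 0.24s, β = 0.76s where s = α+β.
Need P(θ < 0.12) = 0.2 under Beta(0.24s, 0.76s). Normal approximation: (q−m)/√(m(1−m)/s) ≈ z_{0.2} = -0.842, so s ≈ 0.24·0.76·(-0.842)²/(0.12−0.24)² = 9.0.
At s = 9.0: P(θ<0.12) ≈ 0.205. Adjusting to match 0.2 gives s ≈ 9.22.
So α = 0.24·9.22 ≈ 2.21, β = 0.76·9.22 ≈ 7.01.

α ≈ 2.21, β ≈ 7.01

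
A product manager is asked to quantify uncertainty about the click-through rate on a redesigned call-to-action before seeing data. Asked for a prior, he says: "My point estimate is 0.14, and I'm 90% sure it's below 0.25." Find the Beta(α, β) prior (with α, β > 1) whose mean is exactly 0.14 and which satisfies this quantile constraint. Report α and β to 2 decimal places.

α ≈ 2.49, β ≈ 15.27

With mean 0.14 fixed, write α = 0.14s, β = 0.86s where s = α+β.
Need P(θ < 0.25) = 0.9 under Beta(0.14s, 0.86s). Normal approximation: (q−m)/√(m(1−m)/s) ≈ z_{0.9} = 1.28, so s ≈ 0.14·0.86·(1.28)²/(0.25−0.14)² = 16.3.
At s = 16.3: P(θ<0.25) ≈ 0.893. Adjusting to match 0.9 gives s ≈ 17.76.
So α = 0.14·17.76 ≈ 2.49, β = 0.86·17.76 ≈ 15.27.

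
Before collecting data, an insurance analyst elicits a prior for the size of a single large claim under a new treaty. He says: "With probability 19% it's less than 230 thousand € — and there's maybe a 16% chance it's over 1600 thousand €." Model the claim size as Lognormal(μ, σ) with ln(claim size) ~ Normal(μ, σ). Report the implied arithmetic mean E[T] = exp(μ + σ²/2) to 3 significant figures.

If T ~ Lognormal(μ,σ) then ln T ~ Normal(μ,σ), so the p-quantile of ln T is μ + z_p·σ.
ln(230) = 5.438 and ln(1600) = 7.378; z_{0.19} = -0.8779, z_{0.84} = 0.9945.
σ = (7.378 − 5.438)/(0.9945 − (-0.8779)) = 1.036.
μ = 5.438 − (-0.8779)·1.036 = 6.348.
E[T] = exp(μ + σ²/2) = exp(6.348 + 0.5366) = 977 thousand €.

E[T] ≈ 977 thousand €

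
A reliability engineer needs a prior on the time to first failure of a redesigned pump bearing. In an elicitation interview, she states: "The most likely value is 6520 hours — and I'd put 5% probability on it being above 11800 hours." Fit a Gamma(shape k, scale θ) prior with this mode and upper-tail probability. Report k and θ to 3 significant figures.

k ≈ 8.92, θ ≈ 824

Gamma(k,θ) with k>1 has mode (k−1)θ, so θ = 6520/(k−1).
Need P(X < 11800) = 0.95 with θ tied to k this way. Start at k = 2, θ = 6520: P(X<11800) ≈ 0.540.
Too low — raise k to concentrate. Iterating converges to k ≈ 8.92.
Then θ = 6520/(8.92−1) ≈ 824.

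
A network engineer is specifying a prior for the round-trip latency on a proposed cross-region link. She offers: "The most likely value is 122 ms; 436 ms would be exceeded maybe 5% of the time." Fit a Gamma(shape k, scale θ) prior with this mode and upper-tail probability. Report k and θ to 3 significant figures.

k ≈ 2.59, θ ≈ 76.9

Gamma(k,θ) with k>1 has mode (k−1)θ, so θ = 122/(k−1).
Need P(X < 436) = 0.95 with θ tied to k this way. Start at k = 2, θ = 122: P(X<436) ≈ 0.872.
Too low — raise k to concentrate. Iterating converges to k ≈ 2.59.
Then θ = 122/(2.59−1) ≈ 76.9.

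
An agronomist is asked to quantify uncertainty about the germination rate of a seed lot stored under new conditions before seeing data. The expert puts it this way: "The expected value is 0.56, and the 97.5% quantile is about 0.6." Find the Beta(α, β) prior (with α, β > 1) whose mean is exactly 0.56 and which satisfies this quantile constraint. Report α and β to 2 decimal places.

With mean 0.56 fixed, write α = 0.56s, β = 0.44s where s = α+β.
Need P(θ < 0.6) = 0.975 under Beta(0.56s, 0.44s). Normal approximation: (q−m)/√(m(1−m)/s) ≈ z_{0.975} = 1.96, so s ≈ 0.56·0.44·(1.96)²/(0.6−0.56)² = 591.6.
At s = 591.6: P(θ<0.6) ≈ 0.976. Adjusting to match 0.975 gives s ≈ 584.44.
So α = 0.56·584.44 ≈ 327.29, β = 0.44·584.44 ≈ 257.15.

α ≈ 327.29, β ≈ 257.15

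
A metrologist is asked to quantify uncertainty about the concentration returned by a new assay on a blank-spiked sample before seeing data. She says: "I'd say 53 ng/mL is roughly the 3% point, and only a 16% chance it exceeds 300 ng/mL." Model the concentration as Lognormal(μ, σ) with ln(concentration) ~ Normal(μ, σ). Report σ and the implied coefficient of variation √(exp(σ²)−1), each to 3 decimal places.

If T ~ Lognormal(μ,σ) then ln T ~ Normal(μ,σ), so the p-quantile of ln T is μ + z_p·σ.
ln(53) = 3.97 and ln(300) = 5.704; z_{0.03} = -1.881, z_{0.84} = 0.9945.
σ = (5.704 − 3.97)/(0.9945 − (-1.881)) = 0.603.
μ = 3.97 − (-1.881)·0.603 = 5.104.
CV = √(exp(σ²)−1) = √(exp(0.3635)−1) = 0.662.

σ ≈ 0.603, CV ≈ 0.662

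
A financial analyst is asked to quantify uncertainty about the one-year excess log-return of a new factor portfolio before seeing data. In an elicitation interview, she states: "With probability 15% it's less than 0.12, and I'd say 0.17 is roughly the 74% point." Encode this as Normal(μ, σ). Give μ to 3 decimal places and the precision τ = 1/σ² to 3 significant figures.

For Normal(μ,σ), the p-quantile is μ + z_p·σ. Here z_{0.15} = -1.036, z_{0.74} = 0.6433.
So 0.12 = μ − 1.036σ and 0.17 = μ + 0.6433σ.
Subtracting: σ = (0.17 − 0.12)/(0.6433 − (-1.036)) = 0.030.
Then μ = 0.12 − (-1.036)·0.030 = 0.151.
Precision τ = 1/σ² = 1/0.02977² = 1130.

μ = 0.151, τ = 1130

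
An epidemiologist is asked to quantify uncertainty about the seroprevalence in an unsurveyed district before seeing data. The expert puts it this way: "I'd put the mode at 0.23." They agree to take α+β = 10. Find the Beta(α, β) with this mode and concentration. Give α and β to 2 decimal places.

α = 2.84, β = 7.16

For α,β > 1 the Beta mode is (α−1)/(α+β−2). With α+β = 10, the mode is (α−1)/8.
Set (α−1)/8 = 0.23 → α = 1 + 0.23·8 = 2.84.
β = 10 − α = 7.16.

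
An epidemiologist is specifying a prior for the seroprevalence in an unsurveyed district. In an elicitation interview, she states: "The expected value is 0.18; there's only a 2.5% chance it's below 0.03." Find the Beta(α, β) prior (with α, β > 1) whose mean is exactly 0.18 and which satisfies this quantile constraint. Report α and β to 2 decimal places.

With mean 0.18 fixed, write α = 0.18s, β = 0.82s where s = α+β.
Need P(θ < 0.03) = 0.025 under Beta(0.18s, 0.82s). Normal approximation: (q−m)/√(m(1−m)/s) ≈ z_{0.025} = -1.96, so s ≈ 0.18·0.82·(-1.96)²/(0.03−0.18)² = 25.2.
At s = 25.2: P(θ<0.03) ≈ 0.002. Adjusting to match 0.025 gives s ≈ 12.67.
So α = 0.18·12.67 ≈ 2.28, β = 0.82·12.67 ≈ 10.39.

α ≈ 2.28, β ≈ 10.39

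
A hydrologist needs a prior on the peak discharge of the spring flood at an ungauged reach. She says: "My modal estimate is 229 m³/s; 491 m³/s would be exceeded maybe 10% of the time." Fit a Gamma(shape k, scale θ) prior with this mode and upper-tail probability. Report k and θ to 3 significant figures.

Gamma(k,θ) with k>1 has mode (k−1)θ, so θ = 229/(k−1).
Need P(X < 491) = 0.9 with θ tied to k this way. Start at k = 2, θ = 229: P(X<491) ≈ 0.632.
Too low — raise k to concentrate. Iterating converges to k ≈ 4.3.
Then θ = 229/(4.3−1) ≈ 69.3.

k ≈ 4.3, θ ≈ 69.3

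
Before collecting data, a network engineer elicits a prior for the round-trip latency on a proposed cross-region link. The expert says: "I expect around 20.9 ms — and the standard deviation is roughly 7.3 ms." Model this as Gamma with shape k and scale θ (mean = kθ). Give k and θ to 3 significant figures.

k ≈ 8.2, θ ≈ 2.55

For Gamma(k, scale θ): mean = kθ, variance = kθ², so CV = 1/√k.
CV = SD/mean = 7.3/20.9 = 0.3493, hence k = 1/CV² = 8.2.
Then θ = mean/k = 20.9/8.2 = 2.55.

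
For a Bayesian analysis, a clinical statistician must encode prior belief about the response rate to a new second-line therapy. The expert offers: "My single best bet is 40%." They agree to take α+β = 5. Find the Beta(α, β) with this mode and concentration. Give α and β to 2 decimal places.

α = 2.20, β = 2.80

For α,β > 1 the Beta mode is (α−1)/(α+β−2). With α+β = 5, the mode is (α−1)/3.
Set (α−1)/3 = 0.4 → α = 1 + 0.4·3 = 2.20.
β = 5 − α = 2.80.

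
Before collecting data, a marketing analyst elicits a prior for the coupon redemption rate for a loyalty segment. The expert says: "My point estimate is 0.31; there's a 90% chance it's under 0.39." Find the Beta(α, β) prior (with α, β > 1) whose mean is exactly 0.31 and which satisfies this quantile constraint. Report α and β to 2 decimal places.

α ≈ 17.50, β ≈ 38.95

With mean 0.31 fixed, write α = 0.31s, β = 0.69s where s = α+β.
Need P(θ < 0.39) = 0.9 under Beta(0.31s, 0.69s). Normal approximation: (q−m)/√(m(1−m)/s) ≈ z_{0.9} = 1.28, so s ≈ 0.31·0.69·(1.28)²/(0.39−0.31)² = 54.9.
At s = 54.9: P(θ<0.39) ≈ 0.897. Adjusting to match 0.9 gives s ≈ 56.44.
So α = 0.31·56.44 ≈ 17.50, β = 0.69·56.44 ≈ 38.95.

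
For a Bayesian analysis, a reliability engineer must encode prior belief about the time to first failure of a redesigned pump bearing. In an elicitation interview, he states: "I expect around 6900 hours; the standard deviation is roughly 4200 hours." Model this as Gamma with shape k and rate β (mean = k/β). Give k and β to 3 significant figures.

k ≈ 2.7, β ≈ 0.000391

For Gamma(k, rate β): mean = k/β, variance = k/β², so CV = 1/√k.
CV = SD/mean = 4200/6900 = 0.6087, hence k = 1/CV² = 2.7.
Then β = k/mean = 2.7/6900 = 0.000391.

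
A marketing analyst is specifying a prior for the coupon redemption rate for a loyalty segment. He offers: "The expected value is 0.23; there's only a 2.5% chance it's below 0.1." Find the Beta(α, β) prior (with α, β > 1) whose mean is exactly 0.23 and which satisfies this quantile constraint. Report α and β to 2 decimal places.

With mean 0.23 fixed, write α = 0.23s, β = 0.77s where s = α+β.
Need P(θ < 0.1) = 0.025 under Beta(0.23s, 0.77s). Normal approximation: (q−m)/√(m(1−m)/s) ≈ z_{0.025} = -1.96, so s ≈ 0.23·0.77·(-1.96)²/(0.1−0.23)² = 40.3.
At s = 40.3: P(θ<0.1) ≈ 0.010. Adjusting to match 0.025 gives s ≈ 29.65.
So α = 0.23·29.65 ≈ 6.82, β = 0.77·29.65 ≈ 22.83.

α ≈ 6.82, β ≈ 22.83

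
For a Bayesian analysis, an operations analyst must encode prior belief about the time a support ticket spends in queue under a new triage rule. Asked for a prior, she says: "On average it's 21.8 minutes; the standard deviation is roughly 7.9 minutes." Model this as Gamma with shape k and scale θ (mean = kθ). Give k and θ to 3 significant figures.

k ≈ 7.61, θ ≈ 2.86

For Gamma(k, scale θ): mean = kθ, variance = kθ², so CV = 1/√k.
CV = SD/mean = 7.9/21.8 = 0.3624, hence k = 1/CV² = 7.61.
Then θ = mean/k = 21.8/7.61 = 2.86.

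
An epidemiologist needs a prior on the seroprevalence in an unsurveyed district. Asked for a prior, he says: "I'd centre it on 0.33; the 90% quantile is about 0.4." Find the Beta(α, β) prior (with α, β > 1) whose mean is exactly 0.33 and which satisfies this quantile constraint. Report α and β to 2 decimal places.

α ≈ 24.99, β ≈ 50.75

With mean 0.33 fixed, write α = 0.33s, β = 0.67s where s = α+β.
Need P(θ < 0.4) = 0.9 under Beta(0.33s, 0.67s). Normal approximation: (q−m)/√(m(1−m)/s) ≈ z_{0.9} = 1.28, so s ≈ 0.33·0.67·(1.28)²/(0.4−0.33)² = 74.1.
At s = 74.1: P(θ<0.4) ≈ 0.898. Adjusting to match 0.9 gives s ≈ 75.74.
So α = 0.33·75.74 ≈ 24.99, β = 0.67·75.74 ≈ 50.75.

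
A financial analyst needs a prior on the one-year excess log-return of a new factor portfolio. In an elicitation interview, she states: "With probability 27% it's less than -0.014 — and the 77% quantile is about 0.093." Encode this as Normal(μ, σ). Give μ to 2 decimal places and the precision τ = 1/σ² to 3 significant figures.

μ = 0.03, τ = 160

The p-quantile of Normal(μ,σ) is μ + z_p·σ, with z_{0.27} = -0.6128 and z_{0.77} = 0.7388.
Eliminate σ: μ = (z₂·x₁ − z₁·x₂)/(z₂ − z₁) = (0.7388·-0.014 − (-0.6128)·0.093)/1.352 = 0.03.
Then σ = (x₂ − x₁)/(z₂ − z₁) = (0.093 − -0.014)/1.352 = 0.08.
Precision τ = 1/σ² = 1/0.07916² = 160.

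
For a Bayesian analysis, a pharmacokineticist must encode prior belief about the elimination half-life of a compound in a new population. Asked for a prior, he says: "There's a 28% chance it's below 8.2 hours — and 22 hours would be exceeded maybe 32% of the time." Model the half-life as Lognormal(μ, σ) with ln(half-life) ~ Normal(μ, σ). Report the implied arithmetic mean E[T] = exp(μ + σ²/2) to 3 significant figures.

If T ~ Lognormal(μ,σ) then ln T ~ Normal(μ,σ), so the p-quantile of ln T is μ + z_p·σ.
ln(8.2) = 2.104 and ln(22) = 3.091; z_{0.28} = -0.5828, z_{0.68} = 0.4677.
σ = (3.091 − 2.104)/(0.4677 − (-0.5828)) = 0.939.
μ = 2.104 − (-0.5828)·0.939 = 2.652.
E[T] = exp(μ + σ²/2) = exp(2.652 + 0.4413) = 22 hours.

E[T] ≈ 22 hours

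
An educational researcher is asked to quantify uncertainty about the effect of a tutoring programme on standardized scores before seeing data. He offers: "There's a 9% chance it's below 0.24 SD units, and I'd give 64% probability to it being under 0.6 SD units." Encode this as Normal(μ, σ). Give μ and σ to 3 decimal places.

For Normal(μ,σ), the p-quantile is μ + z_p·σ. Here z_{0.09} = -1.341, z_{0.64} = 0.3585.
So 0.24 = μ − 1.341σ and 0.6 = μ + 0.3585σ.
Subtracting: σ = (0.6 − 0.24)/(0.3585 − (-1.341)) = 0.212.
Then μ = 0.24 − (-1.341)·0.212 = 0.524.

μ = 0.524, σ = 0.212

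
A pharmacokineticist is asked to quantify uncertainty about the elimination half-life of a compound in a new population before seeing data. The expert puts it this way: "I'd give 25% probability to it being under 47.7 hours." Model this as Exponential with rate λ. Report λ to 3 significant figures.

P(T < 47.7) = 1 − e^(−λ·47.7) = 0.25, so λ = −ln(1−0.25)/47.7 = −ln(0.75)/47.7 = 0.00603.

λ ≈ 0.00603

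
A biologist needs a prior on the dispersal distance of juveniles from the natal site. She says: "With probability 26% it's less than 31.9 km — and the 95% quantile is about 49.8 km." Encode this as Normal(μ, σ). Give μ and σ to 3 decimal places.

μ = 36.933, σ = 7.823

For Normal(μ,σ), the p-quantile is μ + z_p·σ. Here z_{0.26} = -0.6433, z_{0.95} = 1.645.
So 31.9 = μ − 0.6433σ and 49.8 = μ + 1.645σ.
Subtracting: σ = (49.8 − 31.9)/(1.645 − (-0.6433)) = 7.823.
Then μ = 31.9 − (-0.6433)·7.823 = 36.933.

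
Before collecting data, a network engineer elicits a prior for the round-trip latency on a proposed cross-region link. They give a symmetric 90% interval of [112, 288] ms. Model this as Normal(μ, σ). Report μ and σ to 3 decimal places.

A symmetric 90% interval runs μ ± z·σ with z = 1.645.
Half-width = 88, so σ = 88/1.645 = 53.500.
μ is the interval midpoint, 200.000.

μ = 200.000, σ = 53.500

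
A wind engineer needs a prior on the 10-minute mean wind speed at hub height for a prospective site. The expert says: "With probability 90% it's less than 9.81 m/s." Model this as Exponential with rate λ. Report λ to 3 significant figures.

λ ≈ 0.235

P(T < 9.81) = 1 − e^(−λ·9.81) = 0.9, so λ = −ln(1−0.9)/9.81 = −ln(0.1)/9.81 = 0.235.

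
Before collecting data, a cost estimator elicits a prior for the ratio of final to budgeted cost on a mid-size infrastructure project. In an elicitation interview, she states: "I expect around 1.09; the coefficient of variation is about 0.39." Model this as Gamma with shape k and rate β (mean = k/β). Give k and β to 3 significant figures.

For Gamma(k, rate β): mean = k/β, variance = k/β², so CV = 1/√k.
CV = 0.39, hence k = 1/CV² = 6.57.
Then β = k/mean = 6.57/1.09 = 6.03.

k ≈ 6.57, β ≈ 6.03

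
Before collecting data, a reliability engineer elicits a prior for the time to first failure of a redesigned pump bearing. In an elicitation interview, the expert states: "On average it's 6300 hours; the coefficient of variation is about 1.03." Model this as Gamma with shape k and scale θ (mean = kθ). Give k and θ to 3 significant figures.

For Gamma(k, scale θ): mean = kθ, variance = kθ², so CV = 1/√k.
CV = 1.03, hence k = 1/CV² = 0.943.
Then θ = mean/k = 6300/0.943 = 6680.

k ≈ 0.943, θ ≈ 6680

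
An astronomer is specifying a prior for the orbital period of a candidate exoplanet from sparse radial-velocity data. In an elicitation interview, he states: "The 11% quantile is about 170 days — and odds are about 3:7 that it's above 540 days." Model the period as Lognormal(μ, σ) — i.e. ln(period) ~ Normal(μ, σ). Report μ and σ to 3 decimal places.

If T ~ Lognormal(μ,σ) then ln T ~ Normal(μ,σ), so the p-quantile of ln T is μ + z_p·σ.
ln(170) = 5.136 and ln(540) = 6.292; z_{0.11} = -1.227, z_{0.7} = 0.5244.
σ = (6.292 − 5.136)/(0.5244 − (-1.227)) = 0.660.
μ = 5.136 − (-1.227)·0.660 = 5.945.

μ ≈ 5.945, σ ≈ 0.660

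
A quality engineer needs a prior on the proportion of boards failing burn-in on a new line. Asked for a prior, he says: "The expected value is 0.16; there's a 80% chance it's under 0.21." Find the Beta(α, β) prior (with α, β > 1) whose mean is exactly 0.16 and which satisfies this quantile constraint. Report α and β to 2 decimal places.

With mean 0.16 fixed, write α = 0.16s, β = 0.84s where s = α+β.
Need P(θ < 0.21) = 0.8 under Beta(0.16s, 0.84s). Normal approximation: (q−m)/√(m(1−m)/s) ≈ z_{0.8} = 0.842, so s ≈ 0.16·0.84·(0.842)²/(0.21−0.16)² = 38.1.
At s = 38.1: P(θ<0.21) ≈ 0.810. Adjusting to match 0.8 gives s ≈ 34.32.
So α = 0.16·34.32 ≈ 5.49, β = 0.84·34.32 ≈ 28.83.

α ≈ 5.49, β ≈ 28.83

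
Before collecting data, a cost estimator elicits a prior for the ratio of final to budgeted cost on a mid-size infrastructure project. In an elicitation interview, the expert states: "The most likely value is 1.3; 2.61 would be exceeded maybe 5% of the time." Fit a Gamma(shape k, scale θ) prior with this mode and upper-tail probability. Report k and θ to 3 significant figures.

Gamma(k,θ) with k>1 has mode (k−1)θ, so θ = 1.3/(k−1).
Need P(X < 2.61) = 0.95 with θ tied to k this way. Start at k = 2, θ = 1.3: P(X<2.61) ≈ 0.596.
Too low — raise k to concentrate. Iterating converges to k ≈ 6.7.
Then θ = 1.3/(6.7−1) ≈ 0.228.

k ≈ 6.7, θ ≈ 0.228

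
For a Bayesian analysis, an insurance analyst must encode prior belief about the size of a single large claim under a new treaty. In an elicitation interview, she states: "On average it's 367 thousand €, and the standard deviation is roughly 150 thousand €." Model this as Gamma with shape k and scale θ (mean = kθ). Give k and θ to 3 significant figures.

For Gamma(k, scale θ): mean = kθ, variance = kθ², so CV = 1/√k.
CV = SD/mean = 150/367 = 0.4087, hence k = 1/CV² = 5.99.
Then θ = mean/k = 367/5.99 = 61.3.

k ≈ 5.99, θ ≈ 61.3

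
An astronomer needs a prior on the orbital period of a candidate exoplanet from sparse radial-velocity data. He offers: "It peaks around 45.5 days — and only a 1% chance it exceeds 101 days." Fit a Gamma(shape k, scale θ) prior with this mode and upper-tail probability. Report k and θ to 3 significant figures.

Gamma(k,θ) with k>1 has mode (k−1)θ, so θ = 45.5/(k−1).
Need P(X < 101) = 0.99 with θ tied to k this way. Start at k = 2, θ = 45.5: P(X<101) ≈ 0.650.
Too low — raise k to concentrate. Iterating converges to k ≈ 8.57.
Then θ = 45.5/(8.57−1) ≈ 6.01.

k ≈ 8.57, θ ≈ 6.01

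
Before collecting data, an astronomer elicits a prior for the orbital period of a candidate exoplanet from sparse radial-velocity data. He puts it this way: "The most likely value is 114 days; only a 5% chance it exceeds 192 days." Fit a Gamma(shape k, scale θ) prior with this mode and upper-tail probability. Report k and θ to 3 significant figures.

k ≈ 11.3, θ ≈ 11.1

Gamma(k,θ) with k>1 has mode (k−1)θ, so θ = 114/(k−1).
Need P(X < 192) = 0.95 with θ tied to k this way. Start at k = 2, θ = 114: P(X<192) ≈ 0.502.
Too low — raise k to concentrate. Iterating converges to k ≈ 11.3.
Then θ = 114/(11.3−1) ≈ 11.1.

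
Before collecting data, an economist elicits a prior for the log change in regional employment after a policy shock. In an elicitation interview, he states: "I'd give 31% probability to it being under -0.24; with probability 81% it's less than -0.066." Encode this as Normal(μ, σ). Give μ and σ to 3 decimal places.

For Normal(μ,σ), the p-quantile is μ + z_p·σ. Here z_{0.31} = -0.4959, z_{0.81} = 0.8779.
So -0.24 = μ − 0.4959σ and -0.066 = μ + 0.8779σ.
Subtracting: σ = (-0.066 − -0.24)/(0.8779 − (-0.4959)) = 0.127.
Then μ = -0.24 − (-0.4959)·0.127 = -0.177.

μ = -0.177, σ = 0.127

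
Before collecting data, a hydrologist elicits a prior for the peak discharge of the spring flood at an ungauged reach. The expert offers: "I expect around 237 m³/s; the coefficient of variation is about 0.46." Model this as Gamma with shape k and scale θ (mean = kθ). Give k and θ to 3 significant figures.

k ≈ 4.73, θ ≈ 50.1

For Gamma(k, scale θ): mean = kθ, variance = kθ², so CV = 1/√k.
CV = 0.46, hence k = 1/CV² = 4.73.
Then θ = mean/k = 237/4.73 = 50.1.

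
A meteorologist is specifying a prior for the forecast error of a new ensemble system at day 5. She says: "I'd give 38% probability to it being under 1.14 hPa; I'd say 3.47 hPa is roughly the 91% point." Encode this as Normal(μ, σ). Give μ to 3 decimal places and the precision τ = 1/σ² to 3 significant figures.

μ = 1.572, τ = 0.499

For Normal(μ,σ), the p-quantile is μ + z_p·σ. Here z_{0.38} = -0.3055, z_{0.91} = 1.341.
So 1.14 = μ − 0.3055σ and 3.47 = μ + 1.341σ.
Subtracting: σ = (3.47 − 1.14)/(1.341 − (-0.3055)) = 1.415.
Then μ = 1.14 − (-0.3055)·1.415 = 1.572.
Precision τ = 1/σ² = 1/1.415² = 0.499.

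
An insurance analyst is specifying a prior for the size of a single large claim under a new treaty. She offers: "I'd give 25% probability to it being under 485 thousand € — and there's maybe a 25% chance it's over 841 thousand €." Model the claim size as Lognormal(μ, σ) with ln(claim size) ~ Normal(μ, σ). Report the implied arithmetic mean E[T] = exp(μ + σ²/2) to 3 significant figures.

If T ~ Lognormal(μ,σ) then ln T ~ Normal(μ,σ), so the p-quantile of ln T is μ + z_p·σ.
ln(485) = 6.184 and ln(841) = 6.735; z_{0.25} = -0.6745, z_{0.75} = 0.6745.
σ = (6.735 − 6.184)/(0.6745 − (-0.6745)) = 0.408.
μ = 6.184 − (-0.6745)·0.408 = 6.459.
E[T] = exp(μ + σ²/2) = exp(6.459 + 0.0832) = 694 thousand €.

E[T] ≈ 694 thousand €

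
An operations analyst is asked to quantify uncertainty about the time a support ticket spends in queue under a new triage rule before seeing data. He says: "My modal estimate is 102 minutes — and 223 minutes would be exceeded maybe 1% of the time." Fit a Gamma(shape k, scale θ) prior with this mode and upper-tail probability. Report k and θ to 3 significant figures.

k ≈ 8.89, θ ≈ 12.9

Gamma(k,θ) with k>1 has mode (k−1)θ, so θ = 102/(k−1).
Need P(X < 223) = 0.99 with θ tied to k this way. Start at k = 2, θ = 102: P(X<223) ≈ 0.642.
Too low — raise k to concentrate. Iterating converges to k ≈ 8.89.
Then θ = 102/(8.89−1) ≈ 12.9.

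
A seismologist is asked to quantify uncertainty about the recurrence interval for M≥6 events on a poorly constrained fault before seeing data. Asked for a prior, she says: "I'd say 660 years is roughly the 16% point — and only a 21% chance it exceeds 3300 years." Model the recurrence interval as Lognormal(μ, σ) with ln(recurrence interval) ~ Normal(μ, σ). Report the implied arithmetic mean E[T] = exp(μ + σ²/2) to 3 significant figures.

E[T] ≈ 2390 years

If T ~ Lognormal(μ,σ) then ln T ~ Normal(μ,σ), so the p-quantile of ln T is μ + z_p·σ.
ln(660) = 6.492 and ln(3300) = 8.102; z_{0.16} = -0.9945, z_{0.79} = 0.8064.
σ = (8.102 − 6.492)/(0.8064 − (-0.9945)) = 0.894.
μ = 6.492 − (-0.9945)·0.894 = 7.381.
E[T] = exp(μ + σ²/2) = exp(7.381 + 0.3993) = 2390 years.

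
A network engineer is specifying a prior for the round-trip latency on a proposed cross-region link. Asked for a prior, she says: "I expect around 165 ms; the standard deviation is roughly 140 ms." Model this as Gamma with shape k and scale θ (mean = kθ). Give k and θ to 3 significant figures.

k ≈ 1.39, θ ≈ 119

For Gamma(k, scale θ): mean = kθ, variance = kθ², so CV = 1/√k.
CV = SD/mean = 140/165 = 0.8485, hence k = 1/CV² = 1.39.
Then θ = mean/k = 165/1.39 = 119.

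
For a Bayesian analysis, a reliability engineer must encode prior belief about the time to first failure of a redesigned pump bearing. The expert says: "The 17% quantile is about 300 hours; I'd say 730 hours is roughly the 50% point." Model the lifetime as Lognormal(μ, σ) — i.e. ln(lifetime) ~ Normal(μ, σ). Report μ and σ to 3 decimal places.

μ ≈ 6.593, σ ≈ 0.932

If T ~ Lognormal(μ,σ) then ln T ~ Normal(μ,σ), so the p-quantile of ln T is μ + z_p·σ.
ln(300) = 5.704 and ln(730) = 6.593; z_{0.17} = -0.9542, z_{0.5} = 0.
σ = (6.593 − 5.704)/(0 − (-0.9542)) = 0.932.
μ = 5.704 − (-0.9542)·0.932 = 6.593.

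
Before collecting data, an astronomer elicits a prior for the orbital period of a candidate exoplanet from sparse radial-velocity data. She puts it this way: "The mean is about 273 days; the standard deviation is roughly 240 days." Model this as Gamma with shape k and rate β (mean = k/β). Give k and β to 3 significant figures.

For Gamma(k, rate β): mean = k/β, variance = k/β², so CV = 1/√k.
CV = SD/mean = 240/273 = 0.8791, hence k = 1/CV² = 1.29.
Then β = k/mean = 1.29/273 = 0.00474.

k ≈ 1.29, β ≈ 0.00474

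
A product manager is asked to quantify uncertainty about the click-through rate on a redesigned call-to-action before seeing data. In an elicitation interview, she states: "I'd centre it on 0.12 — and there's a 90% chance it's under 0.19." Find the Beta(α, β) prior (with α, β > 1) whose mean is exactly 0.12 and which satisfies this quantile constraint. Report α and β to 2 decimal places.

α ≈ 4.59, β ≈ 33.67

With mean 0.12 fixed, write α = 0.12s, β = 0.88s where s = α+β.
Need P(θ < 0.19) = 0.9 under Beta(0.12s, 0.88s). Normal approximation: (q−m)/√(m(1−m)/s) ≈ z_{0.9} = 1.28, so s ≈ 0.12·0.88·(1.28)²/(0.19−0.12)² = 35.4.
At s = 35.4: P(θ<0.19) ≈ 0.893. Adjusting to match 0.9 gives s ≈ 38.26.
So α = 0.12·38.26 ≈ 4.59, β = 0.88·38.26 ≈ 33.67.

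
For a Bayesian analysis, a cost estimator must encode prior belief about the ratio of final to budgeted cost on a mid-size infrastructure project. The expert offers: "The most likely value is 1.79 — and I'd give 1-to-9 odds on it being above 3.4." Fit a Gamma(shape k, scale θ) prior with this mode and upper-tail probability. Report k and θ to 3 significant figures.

Gamma(k,θ) with k>1 has mode (k−1)θ, so θ = 1.79/(k−1).
Need P(X < 3.4) = 0.9 with θ tied to k this way. Start at k = 2, θ = 1.79: P(X<3.4) ≈ 0.566.
Too low — raise k to concentrate. Iterating converges to k ≈ 5.65.
Then θ = 1.79/(5.65−1) ≈ 0.385.

k ≈ 5.65, θ ≈ 0.385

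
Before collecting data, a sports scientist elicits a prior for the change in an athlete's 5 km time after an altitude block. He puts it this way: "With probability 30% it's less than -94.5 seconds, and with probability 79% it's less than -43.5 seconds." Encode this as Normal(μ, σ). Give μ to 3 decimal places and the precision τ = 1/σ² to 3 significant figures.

The p-quantile of Normal(μ,σ) is μ + z_p·σ, with z_{0.3} = -0.5244 and z_{0.79} = 0.8064.
Eliminate σ: μ = (z₂·x₁ − z₁·x₂)/(z₂ − z₁) = (0.8064·-94.5 − (-0.5244)·-43.5)/1.331 = -74.404.
Then σ = (x₂ − x₁)/(z₂ − z₁) = (-43.5 − -94.5)/1.331 = 38.322.
Precision τ = 1/σ² = 1/38.32² = 0.000681.

μ = -74.404, τ = 0.000681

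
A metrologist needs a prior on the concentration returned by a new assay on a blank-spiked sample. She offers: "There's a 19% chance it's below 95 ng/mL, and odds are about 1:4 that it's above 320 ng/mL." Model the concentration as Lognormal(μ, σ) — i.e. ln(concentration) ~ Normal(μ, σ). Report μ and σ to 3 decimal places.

μ ≈ 5.174, σ ≈ 0.706

If T ~ Lognormal(μ,σ) then ln T ~ Normal(μ,σ), so the p-quantile of ln T is μ + z_p·σ.
ln(95) = 4.554 and ln(320) = 5.768; z_{0.19} = -0.8779, z_{0.8} = 0.8416.
σ = (5.768 − 4.554)/(0.8416 − (-0.8779)) = 0.706.
μ = 4.554 − (-0.8779)·0.706 = 5.174.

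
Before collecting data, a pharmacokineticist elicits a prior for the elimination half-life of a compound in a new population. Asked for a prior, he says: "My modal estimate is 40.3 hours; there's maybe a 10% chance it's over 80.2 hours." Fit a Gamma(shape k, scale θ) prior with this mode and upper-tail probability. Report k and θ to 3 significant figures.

k ≈ 5.05, θ ≈ 9.96

Gamma(k,θ) with k>1 has mode (k−1)θ, so θ = 40.3/(k−1).
Need P(X < 80.2) = 0.9 with θ tied to k this way. Start at k = 2, θ = 40.3: P(X<80.2) ≈ 0.591.
Too low — raise k to concentrate. Iterating converges to k ≈ 5.05.
Then θ = 40.3/(5.05−1) ≈ 9.96.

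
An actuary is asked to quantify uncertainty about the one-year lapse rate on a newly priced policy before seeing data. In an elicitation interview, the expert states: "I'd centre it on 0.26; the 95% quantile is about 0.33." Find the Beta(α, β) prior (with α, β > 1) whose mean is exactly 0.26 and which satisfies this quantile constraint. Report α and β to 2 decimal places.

α ≈ 29.34, β ≈ 83.51

With mean 0.26 fixed, write α = 0.26s, β = 0.74s where s = α+β.
Need P(θ < 0.33) = 0.95 under Beta(0.26s, 0.74s). Normal approximation: (q−m)/√(m(1−m)/s) ≈ z_{0.95} = 1.64, so s ≈ 0.26·0.74·(1.64)²/(0.33−0.26)² = 106.2.
At s = 106.2: P(θ<0.33) ≈ 0.945. Adjusting to match 0.95 gives s ≈ 112.86.
So α = 0.26·112.86 ≈ 29.34, β = 0.74·112.86 ≈ 83.51.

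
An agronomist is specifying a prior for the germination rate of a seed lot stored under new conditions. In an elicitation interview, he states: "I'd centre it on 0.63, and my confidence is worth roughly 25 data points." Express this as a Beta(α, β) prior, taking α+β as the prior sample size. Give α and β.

α = 15.75, β = 9.25

Under the effective-sample-size interpretation, Beta(α, β) has prior mean α/(α+β) and prior sample size α+β.
So α+β = 25 and α/(α+β) = 0.63, giving α = 0.63·25 = 15.75 and β = 25 − 15.75 = 9.25.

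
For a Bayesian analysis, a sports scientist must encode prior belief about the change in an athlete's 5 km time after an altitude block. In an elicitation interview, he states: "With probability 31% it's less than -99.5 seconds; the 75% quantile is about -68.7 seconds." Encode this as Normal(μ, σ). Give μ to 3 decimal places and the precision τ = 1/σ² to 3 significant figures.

μ = -86.451, τ = 0.00144

The p-quantile of Normal(μ,σ) is μ + z_p·σ, with z_{0.31} = -0.4959 and z_{0.75} = 0.6745.
Eliminate σ: μ = (z₂·x₁ − z₁·x₂)/(z₂ − z₁) = (0.6745·-99.5 − (-0.4959)·-68.7)/1.17 = -86.451.
Then σ = (x₂ − x₁)/(z₂ − z₁) = (-68.7 − -99.5)/1.17 = 26.317.
Precision τ = 1/σ² = 1/26.32² = 0.00144.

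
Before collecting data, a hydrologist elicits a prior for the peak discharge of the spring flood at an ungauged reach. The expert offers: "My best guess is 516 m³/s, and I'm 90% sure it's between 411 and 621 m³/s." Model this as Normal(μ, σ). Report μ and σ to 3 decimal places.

A symmetric 90% interval runs μ ± z·σ with z = 1.645.
Half-width = 105, so σ = 105/1.645 = 63.835.
μ is the stated best guess, 516.000.

μ = 516.000, σ = 63.835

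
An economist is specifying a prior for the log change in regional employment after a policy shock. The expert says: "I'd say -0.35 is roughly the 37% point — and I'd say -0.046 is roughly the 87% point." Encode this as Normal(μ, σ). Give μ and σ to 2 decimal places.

For Normal(μ,σ), the p-quantile is μ + z_p·σ. Here z_{0.37} = -0.3319, z_{0.87} = 1.126.
So -0.35 = μ − 0.3319σ and -0.046 = μ + 1.126σ.
Subtracting: σ = (-0.046 − -0.35)/(1.126 − (-0.3319)) = 0.21.
Then μ = -0.35 − (-0.3319)·0.21 = -0.28.

μ = -0.28, σ = 0.21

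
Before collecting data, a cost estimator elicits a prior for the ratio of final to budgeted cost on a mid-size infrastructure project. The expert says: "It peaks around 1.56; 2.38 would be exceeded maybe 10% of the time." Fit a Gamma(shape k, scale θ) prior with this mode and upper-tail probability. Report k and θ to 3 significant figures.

Gamma(k,θ) with k>1 has mode (k−1)θ, so θ = 1.56/(k−1).
Need P(X < 2.38) = 0.9 with θ tied to k this way. Start at k = 2, θ = 1.56: P(X<2.38) ≈ 0.451.
Too low — raise k to concentrate. Iterating converges to k ≈ 11.5.
Then θ = 1.56/(11.5−1) ≈ 0.149.

k ≈ 11.5, θ ≈ 0.149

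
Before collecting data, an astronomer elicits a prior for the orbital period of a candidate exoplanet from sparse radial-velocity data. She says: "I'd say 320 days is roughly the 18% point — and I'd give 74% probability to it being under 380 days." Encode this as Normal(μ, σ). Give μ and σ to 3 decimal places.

μ = 355.235, σ = 38.493

For Normal(μ,σ), the p-quantile is μ + z_p·σ. Here z_{0.18} = -0.9154, z_{0.74} = 0.6433.
So 320 = μ − 0.9154σ and 380 = μ + 0.6433σ.
Subtracting: σ = (380 − 320)/(0.6433 − (-0.9154)) = 38.493.
Then μ = 320 − (-0.9154)·38.493 = 355.235.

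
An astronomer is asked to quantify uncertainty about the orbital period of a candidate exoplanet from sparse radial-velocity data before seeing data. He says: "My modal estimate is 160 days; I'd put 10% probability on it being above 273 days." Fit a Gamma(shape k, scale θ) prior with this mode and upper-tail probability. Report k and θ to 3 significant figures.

Gamma(k,θ) with k>1 has mode (k−1)θ, so θ = 160/(k−1).
Need P(X < 273) = 0.9 with θ tied to k this way. Start at k = 2, θ = 160: P(X<273) ≈ 0.509.
Too low — raise k to concentrate. Iterating converges to k ≈ 7.63.
Then θ = 160/(7.63−1) ≈ 24.1.

k ≈ 7.63, θ ≈ 24.1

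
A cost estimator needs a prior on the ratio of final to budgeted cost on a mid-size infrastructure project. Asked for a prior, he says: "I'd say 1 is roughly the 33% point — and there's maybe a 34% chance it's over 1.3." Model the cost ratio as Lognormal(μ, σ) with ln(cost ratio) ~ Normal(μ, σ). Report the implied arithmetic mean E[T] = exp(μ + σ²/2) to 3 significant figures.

E[T] ≈ 1.2

If T ~ Lognormal(μ,σ) then ln T ~ Normal(μ,σ), so the p-quantile of ln T is μ + z_p·σ.
ln(1) = 0 and ln(1.3) = 0.2624; z_{0.33} = -0.4399, z_{0.66} = 0.4125.
σ = (0.2624 − 0)/(0.4125 − (-0.4399)) = 0.308.
μ = 0 − (-0.4399)·0.308 = 0.135.
E[T] = exp(μ + σ²/2) = exp(0.135 + 0.0474) = 1.2.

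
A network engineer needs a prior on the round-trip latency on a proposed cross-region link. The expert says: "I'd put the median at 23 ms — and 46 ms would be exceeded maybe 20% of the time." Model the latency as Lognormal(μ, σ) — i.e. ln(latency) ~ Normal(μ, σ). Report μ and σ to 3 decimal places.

If T ~ Lognormal(μ,σ) then ln T ~ Normal(μ,σ), so the p-quantile of ln T is μ + z_p·σ.
ln(23) = 3.135 and ln(46) = 3.829; z_{0.5} = 0, z_{0.8} = 0.8416.
σ = (3.829 − 3.135)/(0.8416 − (0)) = 0.824.
μ = 3.135 − (0)·0.824 = 3.135.

μ ≈ 3.135, σ ≈ 0.824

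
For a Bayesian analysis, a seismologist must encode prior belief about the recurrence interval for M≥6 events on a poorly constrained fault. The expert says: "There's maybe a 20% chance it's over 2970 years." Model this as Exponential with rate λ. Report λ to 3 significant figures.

P(T > 2970.0) = e^(−λ·2970.0) = 0.2, so λ = −ln(0.2)/2970.0 = 0.000542.

λ ≈ 0.000542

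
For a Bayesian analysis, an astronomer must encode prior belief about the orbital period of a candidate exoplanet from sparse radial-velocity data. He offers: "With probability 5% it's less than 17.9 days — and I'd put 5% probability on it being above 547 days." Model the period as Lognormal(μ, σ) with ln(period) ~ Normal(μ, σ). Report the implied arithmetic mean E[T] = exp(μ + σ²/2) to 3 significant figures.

E[T] ≈ 170 days

If T ~ Lognormal(μ,σ) then ln T ~ Normal(μ,σ), so the p-quantile of ln T is μ + z_p·σ.
ln(17.9) = 2.885 and ln(547) = 6.304; z_{0.05} = -1.645, z_{0.95} = 1.645.
σ = (6.304 − 2.885)/(1.645 − (-1.645)) = 1.039.
μ = 2.885 − (-1.645)·1.039 = 4.595.
E[T] = exp(μ + σ²/2) = exp(4.595 + 0.5403) = 170 days.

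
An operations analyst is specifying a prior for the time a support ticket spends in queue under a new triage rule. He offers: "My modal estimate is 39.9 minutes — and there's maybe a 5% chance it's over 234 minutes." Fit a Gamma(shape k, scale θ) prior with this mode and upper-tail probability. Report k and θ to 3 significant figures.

k ≈ 1.73, θ ≈ 54.3

Gamma(k,θ) with k>1 has mode (k−1)θ, so θ = 39.9/(k−1).
Need P(X < 234) = 0.95 with θ tied to k this way. Start at k = 2, θ = 39.9: P(X<234) ≈ 0.981.
Too high — lower k to spread out. Iterating converges to k ≈ 1.73.
Then θ = 39.9/(1.73−1) ≈ 54.3.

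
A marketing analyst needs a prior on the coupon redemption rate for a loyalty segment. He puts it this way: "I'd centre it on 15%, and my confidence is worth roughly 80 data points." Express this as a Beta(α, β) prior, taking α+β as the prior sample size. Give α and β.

Under the effective-sample-size interpretation, Beta(α, β) has prior mean α/(α+β) and prior sample size α+β.
So α+β = 80 and α/(α+β) = 0.15, giving α = 0.15·80 = 12 and β = 80 − 12 = 68.

α = 12, β = 68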